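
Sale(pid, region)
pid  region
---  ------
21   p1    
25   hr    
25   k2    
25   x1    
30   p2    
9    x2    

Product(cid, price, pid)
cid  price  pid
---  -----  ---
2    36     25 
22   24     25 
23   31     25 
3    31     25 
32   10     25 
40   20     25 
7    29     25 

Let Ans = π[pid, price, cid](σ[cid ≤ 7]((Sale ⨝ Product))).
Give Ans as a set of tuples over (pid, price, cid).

{(25, 29, 7), (25, 31, 3), (25, 36, 2)}

Joining Sale and Product on pid yields {(25, hr, 2, 36), (25, hr, 22, 24), (25, hr, 23, 31), (25, hr, 3, 31), (25, hr, 32, 10), (25, hr, 40, 20), (25, hr, 7, 29), (25, k2, 2, 36), (25, k2, 22, 24), (25, k2, 23, 31), (25, k2, 3, 31), (25, k2, 32, 10), (25, k2, 40, 20), (25, k2, 7, 29), (25, x1, 2, 36), (25, x1, 22, 24), (25, x1, 23, 31), (25, x1, 3, 31), (25, x1, 32, 10), (25, x1, 40, 20), (25, x1, 7, 29)}.
σ[cid ≤ 7]: keep tuples satisfying cid ≤ 7 → {(25, hr, 2, 36), (25, hr, 3, 31), (25, hr, 7, 29), (25, k2, 2, 36), (25, k2, 3, 31), (25, k2, 7, 29), (25, x1, 2, 36), (25, x1, 3, 31), (25, x1, 7, 29)}
Keep only column(s) pid, price, cid (6 duplicate(s) eliminated): {(25, 29, 7), (25, 31, 3), (25, 36, 2)}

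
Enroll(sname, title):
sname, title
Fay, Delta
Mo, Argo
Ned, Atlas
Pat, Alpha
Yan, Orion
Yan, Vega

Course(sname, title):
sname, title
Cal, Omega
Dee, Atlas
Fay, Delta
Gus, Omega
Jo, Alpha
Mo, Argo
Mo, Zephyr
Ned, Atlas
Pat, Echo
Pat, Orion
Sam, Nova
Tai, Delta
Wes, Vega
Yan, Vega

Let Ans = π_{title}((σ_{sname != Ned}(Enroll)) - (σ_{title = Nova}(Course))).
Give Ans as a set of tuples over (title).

Selection sname != Ned: {(Fay, Delta), (Mo, Argo), (Pat, Alpha), (Yan, Orion), (Yan, Vega)}
Selection title = Nova: {(Sam, Nova)}
Difference: {(Fay, Delta), (Mo, Argo), (Pat, Alpha), (Yan, Orion), (Yan, Vega)} with {(Sam, Nova)} → {(Fay, Delta), (Mo, Argo), (Pat, Alpha), (Yan, Orion), (Yan, Vega)}
π[title]: project onto (title) → {Alpha, Argo, Delta, Orion, Vega}

{Alpha, Argo, Delta, Orion, Vega}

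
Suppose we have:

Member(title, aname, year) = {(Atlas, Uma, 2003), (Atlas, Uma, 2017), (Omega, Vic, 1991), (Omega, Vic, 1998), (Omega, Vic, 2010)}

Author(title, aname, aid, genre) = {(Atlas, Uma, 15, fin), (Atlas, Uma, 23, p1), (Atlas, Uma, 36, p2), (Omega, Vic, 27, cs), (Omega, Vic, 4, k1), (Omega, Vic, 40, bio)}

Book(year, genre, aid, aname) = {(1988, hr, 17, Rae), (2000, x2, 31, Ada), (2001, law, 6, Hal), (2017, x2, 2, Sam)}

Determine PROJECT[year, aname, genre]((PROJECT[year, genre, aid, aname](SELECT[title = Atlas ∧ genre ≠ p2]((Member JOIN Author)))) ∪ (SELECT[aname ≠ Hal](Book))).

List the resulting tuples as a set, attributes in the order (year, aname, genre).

{(1988, Rae, hr), (2000, Ada, x2), (2003, Uma, fin), (2003, Uma, p1), (2017, Sam, x2), (2017, Uma, fin), (2017, Uma, p1)}

Natural join on title, aname: {(Atlas, Uma, 2003, 15, fin), (Atlas, Uma, 2003, 23, p1), (Atlas, Uma, 2003, 36, p2), (Atlas, Uma, 2017, 15, fin), (Atlas, Uma, 2017, 23, p1), (Atlas, Uma, 2017, 36, p2), (Omega, Vic, 1991, 27, cs), (Omega, Vic, 1991, 4, k1), (Omega, Vic, 1991, 40, bio), (Omega, Vic, 1998, 27, cs), (Omega, Vic, 1998, 4, k1), (Omega, Vic, 1998, 40, bio), (Omega, Vic, 2010, 27, cs), (Omega, Vic, 2010, 4, k1), (Omega, Vic, 2010, 40, bio)}
σ[title = Atlas ∧ genre ≠ p2]: keep tuples satisfying title = Atlas ∧ genre ≠ p2 → {(Atlas, Uma, 2003, 15, fin), (Atlas, Uma, 2003, 23, p1), (Atlas, Uma, 2017, 15, fin), (Atlas, Uma, 2017, 23, p1)}
Keep only column(s) year, genre, aid, aname: {(2003, fin, 15, Uma), (2003, p1, 23, Uma), (2017, fin, 15, Uma), (2017, p1, 23, Uma)}
σ[aname ≠ Hal]: keep tuples satisfying aname ≠ Hal → {(1988, hr, 17, Rae), (2000, x2, 31, Ada), (2017, x2, 2, Sam)}
Taking the union: {(1988, hr, 17, Rae), (2000, x2, 31, Ada), (2003, fin, 15, Uma), (2003, p1, 23, Uma), (2017, fin, 15, Uma), (2017, p1, 23, Uma), (2017, x2, 2, Sam)}
Keep only column(s) year, aname, genre: {(1988, Rae, hr), (2000, Ada, x2), (2003, Uma, fin), (2003, Uma, p1), (2017, Sam, x2), (2017, Uma, fin), (2017, Uma, p1)}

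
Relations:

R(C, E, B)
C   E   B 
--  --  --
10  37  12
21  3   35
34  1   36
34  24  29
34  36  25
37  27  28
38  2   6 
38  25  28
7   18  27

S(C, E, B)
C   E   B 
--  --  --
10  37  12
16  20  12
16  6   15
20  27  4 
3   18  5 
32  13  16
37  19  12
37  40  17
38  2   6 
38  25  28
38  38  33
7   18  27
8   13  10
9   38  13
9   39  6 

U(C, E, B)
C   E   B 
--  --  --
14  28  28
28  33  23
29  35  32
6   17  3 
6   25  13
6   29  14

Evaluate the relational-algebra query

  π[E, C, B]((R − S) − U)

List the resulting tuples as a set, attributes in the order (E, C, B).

{(1, 34, 36), (24, 34, 29), (27, 37, 28), (3, 21, 35), (36, 34, 25)}

Difference: {(10, 37, 12), (21, 3, 35), (34, 1, 36), (34, 24, 29), (34, 36, 25), (37, 27, 28), (38, 2, 6), (38, 25, 28), (7, 18, 27)} with {(10, 37, 12), (16, 20, 12), (16, 6, 15), (20, 27, 4), (3, 18, 5), (32, 13, 16), (37, 19, 12), (37, 40, 17), (38, 2, 6), (38, 25, 28), (38, 38, 33), (7, 18, 27), (8, 13, 10), (9, 38, 13), (9, 39, 6)} → {(21, 3, 35), (34, 1, 36), (34, 24, 29), (34, 36, 25), (37, 27, 28)}
Difference: {(21, 3, 35), (34, 1, 36), (34, 24, 29), (34, 36, 25), (37, 27, 28)} with {(14, 28, 28), (28, 33, 23), (29, 35, 32), (6, 17, 3), (6, 25, 13), (6, 29, 14)} → {(21, 3, 35), (34, 1, 36), (34, 24, 29), (34, 36, 25), (37, 27, 28)}
π[E, C, B]: project onto (E, C, B) → {(1, 34, 36), (24, 34, 29), (27, 37, 28), (3, 21, 35), (36, 34, 25)}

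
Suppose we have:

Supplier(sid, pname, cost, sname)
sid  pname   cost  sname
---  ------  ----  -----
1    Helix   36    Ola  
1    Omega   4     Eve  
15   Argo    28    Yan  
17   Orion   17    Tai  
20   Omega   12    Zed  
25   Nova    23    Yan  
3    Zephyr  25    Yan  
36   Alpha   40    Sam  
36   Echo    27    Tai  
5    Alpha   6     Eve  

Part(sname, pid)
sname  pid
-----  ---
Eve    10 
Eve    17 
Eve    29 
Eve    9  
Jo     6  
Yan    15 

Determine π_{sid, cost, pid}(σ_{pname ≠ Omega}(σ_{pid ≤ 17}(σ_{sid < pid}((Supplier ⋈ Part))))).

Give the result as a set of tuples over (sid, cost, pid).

Supplier ⋈ Part (natural join on sname): {(1, Omega, 4, Eve, 10), (1, Omega, 4, Eve, 17), (1, Omega, 4, Eve, 29), (1, Omega, 4, Eve, 9), (15, Argo, 28, Yan, 15), (25, Nova, 23, Yan, 15), (3, Zephyr, 25, Yan, 15), (5, Alpha, 6, Eve, 10), (5, Alpha, 6, Eve, 17), (5, Alpha, 6, Eve, 29), (5, Alpha, 6, Eve, 9)}
σ[sid < pid]: keep tuples satisfying sid < pid → {(1, Omega, 4, Eve, 10), (1, Omega, 4, Eve, 17), (1, Omega, 4, Eve, 29), (1, Omega, 4, Eve, 9), (3, Zephyr, 25, Yan, 15), (5, Alpha, 6, Eve, 10), (5, Alpha, 6, Eve, 17), (5, Alpha, 6, Eve, 29), (5, Alpha, 6, Eve, 9)}
σ[pid ≤ 17]: keep tuples satisfying pid ≤ 17 → {(1, Omega, 4, Eve, 10), (1, Omega, 4, Eve, 17), (1, Omega, 4, Eve, 9), (3, Zephyr, 25, Yan, 15), (5, Alpha, 6, Eve, 10), (5, Alpha, 6, Eve, 17), (5, Alpha, 6, Eve, 9)}
σ[pname ≠ Omega]: keep tuples satisfying pname ≠ Omega → {(3, Zephyr, 25, Yan, 15), (5, Alpha, 6, Eve, 10), (5, Alpha, 6, Eve, 17), (5, Alpha, 6, Eve, 9)}
π_{sid, cost, pid} gives {(3, 25, 15), (5, 6, 10), (5, 6, 17), (5, 6, 9)}.

{(3, 25, 15), (5, 6, 10), (5, 6, 17), (5, 6, 9)}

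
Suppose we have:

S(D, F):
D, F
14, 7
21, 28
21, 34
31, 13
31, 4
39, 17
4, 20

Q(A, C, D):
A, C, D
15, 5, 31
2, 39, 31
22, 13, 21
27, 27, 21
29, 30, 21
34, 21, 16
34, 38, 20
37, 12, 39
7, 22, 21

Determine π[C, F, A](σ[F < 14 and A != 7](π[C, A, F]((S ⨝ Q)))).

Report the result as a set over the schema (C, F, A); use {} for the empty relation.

{(39, 13, 2), (39, 4, 2), (5, 13, 15), (5, 4, 15)}

Joining S and Q on D yields {(21, 28, 22, 13), (21, 28, 27, 27), (21, 28, 29, 30), (21, 28, 7, 22), (21, 34, 22, 13), (21, 34, 27, 27), (21, 34, 29, 30), (21, 34, 7, 22), (31, 13, 15, 5), (31, 13, 2, 39), (31, 4, 15, 5), (31, 4, 2, 39), (39, 17, 37, 12)}.
Projecting to C, A, F: {(12, 37, 17), (13, 22, 28), (13, 22, 34), (22, 7, 28), (22, 7, 34), (27, 27, 28), (27, 27, 34), (30, 29, 28), (30, 29, 34), (39, 2, 13), (39, 2, 4), (5, 15, 13), (5, 15, 4)}
Selection F < 14 and A != 7: {(39, 2, 13), (39, 2, 4), (5, 15, 13), (5, 15, 4)}
Projecting to C, F, A: {(39, 13, 2), (39, 4, 2), (5, 13, 15), (5, 4, 15)}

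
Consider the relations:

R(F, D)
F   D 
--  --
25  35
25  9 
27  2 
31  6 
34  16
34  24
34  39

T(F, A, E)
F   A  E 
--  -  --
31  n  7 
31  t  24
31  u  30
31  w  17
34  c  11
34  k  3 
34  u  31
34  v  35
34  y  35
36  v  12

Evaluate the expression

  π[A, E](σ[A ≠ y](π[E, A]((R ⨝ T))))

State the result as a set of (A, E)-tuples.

{(c, 11), (k, 3), (n, 7), (t, 24), (u, 30), (u, 31), (v, 35), (w, 17)}

R ⋈ T (natural join on F): {(31, 6, n, 7), (31, 6, t, 24), (31, 6, u, 30), (31, 6, w, 17), (34, 16, c, 11), (34, 16, k, 3), (34, 16, u, 31), (34, 16, v, 35), (34, 16, y, 35), (34, 24, c, 11), (34, 24, k, 3), (34, 24, u, 31), (34, 24, v, 35), (34, 24, y, 35), (34, 39, c, 11), (34, 39, k, 3), (34, 39, u, 31), (34, 39, v, 35), (34, 39, y, 35)}
π[E, A]: project onto (E, A) (10 duplicate(s) eliminated) → {(11, c), (17, w), (24, t), (3, k), (30, u), (31, u), (35, v), (35, y), (7, n)}
Selection A ≠ y: {(11, c), (17, w), (24, t), (3, k), (30, u), (31, u), (35, v), (7, n)}
π[A, E]: project onto (A, E) → {(c, 11), (k, 3), (n, 7), (t, 24), (u, 30), (u, 31), (v, 35), (w, 17)}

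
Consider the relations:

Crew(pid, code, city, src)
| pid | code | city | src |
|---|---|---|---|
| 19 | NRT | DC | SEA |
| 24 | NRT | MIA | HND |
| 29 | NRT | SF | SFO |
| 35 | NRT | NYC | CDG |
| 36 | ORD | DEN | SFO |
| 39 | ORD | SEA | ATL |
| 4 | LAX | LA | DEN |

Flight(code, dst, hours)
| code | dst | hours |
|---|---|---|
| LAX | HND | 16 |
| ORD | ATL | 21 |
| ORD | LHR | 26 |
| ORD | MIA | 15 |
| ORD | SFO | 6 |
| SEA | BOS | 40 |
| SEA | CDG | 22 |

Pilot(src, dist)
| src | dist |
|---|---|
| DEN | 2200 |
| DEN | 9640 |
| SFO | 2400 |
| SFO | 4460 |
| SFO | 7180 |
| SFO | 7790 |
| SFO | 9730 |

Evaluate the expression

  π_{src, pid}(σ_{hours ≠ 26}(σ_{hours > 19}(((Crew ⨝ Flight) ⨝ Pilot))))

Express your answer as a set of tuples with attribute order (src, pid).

{(SFO, 36)}

Joining Crew and Flight on code yields {(36, ORD, DEN, SFO, ATL, 21), (36, ORD, DEN, SFO, LHR, 26), (36, ORD, DEN, SFO, MIA, 15), (36, ORD, DEN, SFO, SFO, 6), (39, ORD, SEA, ATL, ATL, 21), (39, ORD, SEA, ATL, LHR, 26), (39, ORD, SEA, ATL, MIA, 15), (39, ORD, SEA, ATL, SFO, 6), (4, LAX, LA, DEN, HND, 16)}.
Joining (Crew ⨝ Flight) and Pilot on src yields {(36, ORD, DEN, SFO, ATL, 21, 2400), (36, ORD, DEN, SFO, ATL, 21, 4460), (36, ORD, DEN, SFO, ATL, 21, 7180), (36, ORD, DEN, SFO, ATL, 21, 7790), (36, ORD, DEN, SFO, ATL, 21, 9730), (36, ORD, DEN, SFO, LHR, 26, 2400), (36, ORD, DEN, SFO, LHR, 26, 4460), (36, ORD, DEN, SFO, LHR, 26, 7180), (36, ORD, DEN, SFO, LHR, 26, 7790), (36, ORD, DEN, SFO, LHR, 26, 9730), (36, ORD, DEN, SFO, MIA, 15, 2400), (36, ORD, DEN, SFO, MIA, 15, 4460), (36, ORD, DEN, SFO, MIA, 15, 7180), (36, ORD, DEN, SFO, MIA, 15, 7790), (36, ORD, DEN, SFO, MIA, 15, 9730), (36, ORD, DEN, SFO, SFO, 6, 2400), (36, ORD, DEN, SFO, SFO, 6, 4460), (36, ORD, DEN, SFO, SFO, 6, 7180), (36, ORD, DEN, SFO, SFO, 6, 7790), (36, ORD, DEN, SFO, SFO, 6, 9730), (4, LAX, LA, DEN, HND, 16, 2200), (4, LAX, LA, DEN, HND, 16, 9640)}.
Selection hours > 19: {(36, ORD, DEN, SFO, ATL, 21, 2400), (36, ORD, DEN, SFO, ATL, 21, 4460), (36, ORD, DEN, SFO, ATL, 21, 7180), (36, ORD, DEN, SFO, ATL, 21, 7790), (36, ORD, DEN, SFO, ATL, 21, 9730), (36, ORD, DEN, SFO, LHR, 26, 2400), (36, ORD, DEN, SFO, LHR, 26, 4460), (36, ORD, DEN, SFO, LHR, 26, 7180), (36, ORD, DEN, SFO, LHR, 26, 7790), (36, ORD, DEN, SFO, LHR, 26, 9730)}
Selection hours ≠ 26: {(36, ORD, DEN, SFO, ATL, 21, 2400), (36, ORD, DEN, SFO, ATL, 21, 4460), (36, ORD, DEN, SFO, ATL, 21, 7180), (36, ORD, DEN, SFO, ATL, 21, 7790), (36, ORD, DEN, SFO, ATL, 21, 9730)}
Keep only column(s) src, pid (4 duplicate(s) eliminated): {(SFO, 36)}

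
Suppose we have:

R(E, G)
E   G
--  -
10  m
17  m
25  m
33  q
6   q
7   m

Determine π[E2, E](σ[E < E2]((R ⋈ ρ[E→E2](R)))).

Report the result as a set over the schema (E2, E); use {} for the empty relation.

{(10, 7), (17, 10), (17, 7), (25, 10), (25, 17), (25, 7), (33, 6)}

ρ[E→E2]: schema becomes (E2, G); tuples unchanged.
Natural join on G: {(10, m, 10), (10, m, 17), (10, m, 25), (10, m, 7), (17, m, 10), (17, m, 17), (17, m, 25), (17, m, 7), (25, m, 10), (25, m, 17), (25, m, 25), (25, m, 7), (33, q, 33), (33, q, 6), (6, q, 33), (6, q, 6), (7, m, 10), (7, m, 17), (7, m, 25), (7, m, 7)}
σ[E < E2]: keep tuples satisfying E < E2 → {(10, m, 17), (10, m, 25), (17, m, 25), (6, q, 33), (7, m, 10), (7, m, 17), (7, m, 25)}
Keep only column(s) E2, E: {(10, 7), (17, 10), (17, 7), (25, 10), (25, 17), (25, 7), (33, 6)}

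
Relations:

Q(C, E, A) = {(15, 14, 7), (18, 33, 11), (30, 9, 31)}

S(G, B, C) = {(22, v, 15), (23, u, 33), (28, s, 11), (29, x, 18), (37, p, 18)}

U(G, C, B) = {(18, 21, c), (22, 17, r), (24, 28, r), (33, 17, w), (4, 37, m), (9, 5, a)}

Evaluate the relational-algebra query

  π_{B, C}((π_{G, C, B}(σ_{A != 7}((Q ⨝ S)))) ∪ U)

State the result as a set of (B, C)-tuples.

Joining Q and S on C yields {(15, 14, 7, 22, v), (18, 33, 11, 29, x), (18, 33, 11, 37, p)}.
Selection A != 7: {(18, 33, 11, 29, x), (18, 33, 11, 37, p)}
π_{G, C, B} gives {(29, 18, x), (37, 18, p)}.
Taking the union: {(18, 21, c), (22, 17, r), (24, 28, r), (29, 18, x), (33, 17, w), (37, 18, p), (4, 37, m), (9, 5, a)}
π_{B, C} gives {(a, 5), (c, 21), (m, 37), (p, 18), (r, 17), (r, 28), (w, 17), (x, 18)}.

{(a, 5), (c, 21), (m, 37), (p, 18), (r, 17), (r, 28), (w, 17), (x, 18)}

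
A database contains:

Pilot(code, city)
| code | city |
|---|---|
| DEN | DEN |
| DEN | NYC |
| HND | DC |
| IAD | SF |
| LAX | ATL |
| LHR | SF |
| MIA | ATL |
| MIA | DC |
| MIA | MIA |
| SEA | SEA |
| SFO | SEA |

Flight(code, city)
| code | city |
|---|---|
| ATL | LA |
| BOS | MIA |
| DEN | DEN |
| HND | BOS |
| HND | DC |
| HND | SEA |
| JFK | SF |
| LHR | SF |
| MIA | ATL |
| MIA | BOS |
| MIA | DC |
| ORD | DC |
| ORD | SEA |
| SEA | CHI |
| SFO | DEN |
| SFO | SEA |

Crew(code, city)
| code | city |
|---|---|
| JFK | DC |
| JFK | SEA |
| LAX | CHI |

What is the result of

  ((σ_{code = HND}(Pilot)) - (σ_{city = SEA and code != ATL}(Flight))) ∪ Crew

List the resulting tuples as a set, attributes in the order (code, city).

σ[code = HND]: keep tuples satisfying code = HND → {(HND, DC)}
σ[city = SEA and code != ATL]: keep tuples satisfying city = SEA and code != ATL → {(HND, SEA), (ORD, SEA), (SFO, SEA)}
Set difference of the two operands is {(HND, DC)}.
Set union of the two operands is {(HND, DC), (JFK, DC), (JFK, SEA), (LAX, CHI)}.

{(HND, DC), (JFK, DC), (JFK, SEA), (LAX, CHI)}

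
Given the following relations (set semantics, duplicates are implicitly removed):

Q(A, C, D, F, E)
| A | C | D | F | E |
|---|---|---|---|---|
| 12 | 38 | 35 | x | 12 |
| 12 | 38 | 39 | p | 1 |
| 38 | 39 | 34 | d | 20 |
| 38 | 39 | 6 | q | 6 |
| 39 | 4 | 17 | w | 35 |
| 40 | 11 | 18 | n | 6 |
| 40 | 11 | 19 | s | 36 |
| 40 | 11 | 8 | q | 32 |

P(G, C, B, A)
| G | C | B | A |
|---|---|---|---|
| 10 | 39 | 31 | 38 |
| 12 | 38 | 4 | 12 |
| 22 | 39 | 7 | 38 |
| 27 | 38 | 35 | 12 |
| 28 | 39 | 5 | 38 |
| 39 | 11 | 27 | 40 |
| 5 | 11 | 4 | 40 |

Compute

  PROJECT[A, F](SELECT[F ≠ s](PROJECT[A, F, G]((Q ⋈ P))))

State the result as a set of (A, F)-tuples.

{(12, p), (12, x), (38, d), (38, q), (40, n), (40, q)}

Natural join on A, C: {(12, 38, 35, x, 12, 12, 4), (12, 38, 35, x, 12, 27, 35), (12, 38, 39, p, 1, 12, 4), (12, 38, 39, p, 1, 27, 35), (38, 39, 34, d, 20, 10, 31), (38, 39, 34, d, 20, 22, 7), (38, 39, 34, d, 20, 28, 5), (38, 39, 6, q, 6, 10, 31), (38, 39, 6, q, 6, 22, 7), (38, 39, 6, q, 6, 28, 5), (40, 11, 18, n, 6, 39, 27), (40, 11, 18, n, 6, 5, 4), (40, 11, 19, s, 36, 39, 27), (40, 11, 19, s, 36, 5, 4), (40, 11, 8, q, 32, 39, 27), (40, 11, 8, q, 32, 5, 4)}
π_{A, F, G} gives {(12, p, 12), (12, p, 27), (12, x, 12), (12, x, 27), (38, d, 10), (38, d, 22), (38, d, 28), (38, q, 10), (38, q, 22), (38, q, 28), (40, n, 39), (40, n, 5), (40, q, 39), (40, q, 5), (40, s, 39), (40, s, 5)}.
Apply σ_{F ≠ s}; surviving tuples: {(12, p, 12), (12, p, 27), (12, x, 12), (12, x, 27), (38, d, 10), (38, d, 22), (38, d, 28), (38, q, 10), (38, q, 22), (38, q, 28), (40, n, 39), (40, n, 5), (40, q, 39), (40, q, 5)}
π_{A, F} gives {(12, p), (12, x), (38, d), (38, q), (40, n), (40, q)} (8 duplicate(s) eliminated).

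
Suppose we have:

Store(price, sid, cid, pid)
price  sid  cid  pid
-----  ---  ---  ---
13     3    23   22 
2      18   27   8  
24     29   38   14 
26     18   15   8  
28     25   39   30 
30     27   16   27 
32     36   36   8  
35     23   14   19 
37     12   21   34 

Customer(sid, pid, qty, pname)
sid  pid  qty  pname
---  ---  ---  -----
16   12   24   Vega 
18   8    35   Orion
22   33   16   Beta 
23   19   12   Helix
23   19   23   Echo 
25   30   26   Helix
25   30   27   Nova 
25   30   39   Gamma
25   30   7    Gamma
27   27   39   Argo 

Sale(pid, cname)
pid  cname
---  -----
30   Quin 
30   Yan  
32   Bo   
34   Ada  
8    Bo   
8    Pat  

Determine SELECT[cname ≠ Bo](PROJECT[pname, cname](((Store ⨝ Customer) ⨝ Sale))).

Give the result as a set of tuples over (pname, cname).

{(Gamma, Quin), (Gamma, Yan), (Helix, Quin), (Helix, Yan), (Nova, Quin), (Nova, Yan), (Orion, Pat)}

Natural join on sid, pid: {(2, 18, 27, 8, 35, Orion), (26, 18, 15, 8, 35, Orion), (28, 25, 39, 30, 26, Helix), (28, 25, 39, 30, 27, Nova), (28, 25, 39, 30, 39, Gamma), (28, 25, 39, 30, 7, Gamma), (30, 27, 16, 27, 39, Argo), (35, 23, 14, 19, 12, Helix), (35, 23, 14, 19, 23, Echo)}
Natural join on pid: {(2, 18, 27, 8, 35, Orion, Bo), (2, 18, 27, 8, 35, Orion, Pat), (26, 18, 15, 8, 35, Orion, Bo), (26, 18, 15, 8, 35, Orion, Pat), (28, 25, 39, 30, 26, Helix, Quin), (28, 25, 39, 30, 26, Helix, Yan), (28, 25, 39, 30, 27, Nova, Quin), (28, 25, 39, 30, 27, Nova, Yan), (28, 25, 39, 30, 39, Gamma, Quin), (28, 25, 39, 30, 39, Gamma, Yan), (28, 25, 39, 30, 7, Gamma, Quin), (28, 25, 39, 30, 7, Gamma, Yan)}
π_{pname, cname} gives {(Gamma, Quin), (Gamma, Yan), (Helix, Quin), (Helix, Yan), (Nova, Quin), (Nova, Yan), (Orion, Bo), (Orion, Pat)} (4 duplicate(s) eliminated).
Apply σ_{cname ≠ Bo}; surviving tuples: {(Gamma, Quin), (Gamma, Yan), (Helix, Quin), (Helix, Yan), (Nova, Quin), (Nova, Yan), (Orion, Pat)}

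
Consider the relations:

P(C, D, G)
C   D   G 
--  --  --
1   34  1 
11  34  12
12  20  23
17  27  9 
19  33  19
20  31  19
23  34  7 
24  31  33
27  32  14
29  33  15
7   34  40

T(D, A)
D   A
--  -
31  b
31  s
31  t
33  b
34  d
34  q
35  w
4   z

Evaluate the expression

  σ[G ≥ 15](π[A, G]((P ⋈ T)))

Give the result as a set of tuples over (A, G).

{(b, 15), (b, 19), (b, 33), (d, 40), (q, 40), (s, 19), (s, 33), (t, 19), (t, 33)}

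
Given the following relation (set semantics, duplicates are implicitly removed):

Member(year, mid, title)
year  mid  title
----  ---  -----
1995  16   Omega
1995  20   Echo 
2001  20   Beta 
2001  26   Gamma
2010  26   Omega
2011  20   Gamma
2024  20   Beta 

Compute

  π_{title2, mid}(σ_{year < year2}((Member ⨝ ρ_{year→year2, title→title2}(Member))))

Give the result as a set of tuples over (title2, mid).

ρ[year→year2, title→title2]: schema becomes (year2, mid, title2); tuples unchanged.
Joining Member and ρ_{year→year2, title→title2}(Member) on mid yields {(1995, 16, Omega, 1995, Omega), (1995, 20, Echo, 1995, Echo), (1995, 20, Echo, 2001, Beta), (1995, 20, Echo, 2011, Gamma), (1995, 20, Echo, 2024, Beta), (2001, 20, Beta, 1995, Echo), (2001, 20, Beta, 2001, Beta), (2001, 20, Beta, 2011, Gamma), (2001, 20, Beta, 2024, Beta), (2001, 26, Gamma, 2001, Gamma), (2001, 26, Gamma, 2010, Omega), (2010, 26, Omega, 2001, Gamma), (2010, 26, Omega, 2010, Omega), (2011, 20, Gamma, 1995, Echo), (2011, 20, Gamma, 2001, Beta), (2011, 20, Gamma, 2011, Gamma), (2011, 20, Gamma, 2024, Beta), (2024, 20, Beta, 1995, Echo), (2024, 20, Beta, 2001, Beta), (2024, 20, Beta, 2011, Gamma), (2024, 20, Beta, 2024, Beta)}.
σ[year < year2]: keep tuples satisfying year < year2 → {(1995, 20, Echo, 2001, Beta), (1995, 20, Echo, 2011, Gamma), (1995, 20, Echo, 2024, Beta), (2001, 20, Beta, 2011, Gamma), (2001, 20, Beta, 2024, Beta), (2001, 26, Gamma, 2010, Omega), (2011, 20, Gamma, 2024, Beta)}
Keep only column(s) title2, mid (4 duplicate(s) eliminated): {(Beta, 20), (Gamma, 20), (Omega, 26)}

{(Beta, 20), (Gamma, 20), (Omega, 26)}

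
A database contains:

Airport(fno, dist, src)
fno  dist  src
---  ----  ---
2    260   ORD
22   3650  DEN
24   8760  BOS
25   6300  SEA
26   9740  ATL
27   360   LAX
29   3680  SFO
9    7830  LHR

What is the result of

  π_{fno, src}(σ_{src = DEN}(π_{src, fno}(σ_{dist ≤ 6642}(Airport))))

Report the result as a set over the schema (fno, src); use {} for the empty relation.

{(22, DEN)}

Filtering on dist ≤ 6642 leaves {(2, 260, ORD), (22, 3650, DEN), (25, 6300, SEA), (27, 360, LAX), (29, 3680, SFO)}.
Projecting to src, fno: {(DEN, 22), (LAX, 27), (ORD, 2), (SEA, 25), (SFO, 29)}
Filtering on src = DEN leaves {(DEN, 22)}.
Projecting to fno, src: {(22, DEN)}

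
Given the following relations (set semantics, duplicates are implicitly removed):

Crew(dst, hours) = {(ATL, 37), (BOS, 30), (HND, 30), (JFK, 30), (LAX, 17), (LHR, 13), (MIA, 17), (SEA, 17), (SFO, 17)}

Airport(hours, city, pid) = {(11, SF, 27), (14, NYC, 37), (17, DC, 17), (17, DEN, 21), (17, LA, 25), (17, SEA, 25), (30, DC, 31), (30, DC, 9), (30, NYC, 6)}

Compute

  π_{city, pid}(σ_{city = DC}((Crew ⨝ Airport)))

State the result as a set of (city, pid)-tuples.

{(DC, 17), (DC, 31), (DC, 9)}

Joining Crew and Airport on hours yields {(BOS, 30, DC, 31), (BOS, 30, DC, 9), (BOS, 30, NYC, 6), (HND, 30, DC, 31), (HND, 30, DC, 9), (HND, 30, NYC, 6), (JFK, 30, DC, 31), (JFK, 30, DC, 9), (JFK, 30, NYC, 6), (LAX, 17, DC, 17), (LAX, 17, DEN, 21), (LAX, 17, LA, 25), (LAX, 17, SEA, 25), (MIA, 17, DC, 17), (MIA, 17, DEN, 21), (MIA, 17, LA, 25), (MIA, 17, SEA, 25), (SEA, 17, DC, 17), (SEA, 17, DEN, 21), (SEA, 17, LA, 25), (SEA, 17, SEA, 25), (SFO, 17, DC, 17), (SFO, 17, DEN, 21), (SFO, 17, LA, 25), (SFO, 17, SEA, 25)}.
σ[city = DC]: keep tuples satisfying city = DC → {(BOS, 30, DC, 31), (BOS, 30, DC, 9), (HND, 30, DC, 31), (HND, 30, DC, 9), (JFK, 30, DC, 31), (JFK, 30, DC, 9), (LAX, 17, DC, 17), (MIA, 17, DC, 17), (SEA, 17, DC, 17), (SFO, 17, DC, 17)}
π[city, pid]: project onto (city, pid) (7 duplicate(s) eliminated) → {(DC, 17), (DC, 31), (DC, 9)}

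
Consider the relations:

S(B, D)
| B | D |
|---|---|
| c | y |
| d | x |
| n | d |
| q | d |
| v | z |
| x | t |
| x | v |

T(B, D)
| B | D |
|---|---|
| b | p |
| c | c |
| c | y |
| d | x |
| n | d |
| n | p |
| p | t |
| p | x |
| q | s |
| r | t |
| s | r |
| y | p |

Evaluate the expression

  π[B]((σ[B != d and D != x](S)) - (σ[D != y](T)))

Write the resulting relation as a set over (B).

{c, q, v, x}

Filtering on B != d and D != x leaves {(c, y), (n, d), (q, d), (v, z), (x, t), (x, v)}.
Filtering on D != y leaves {(b, p), (c, c), (d, x), (n, d), (n, p), (p, t), (p, x), (q, s), (r, t), (s, r), (y, p)}.
Set difference of the two operands is {(c, y), (q, d), (v, z), (x, t), (x, v)}.
Projecting to B (1 duplicate(s) eliminated): {c, q, v, x}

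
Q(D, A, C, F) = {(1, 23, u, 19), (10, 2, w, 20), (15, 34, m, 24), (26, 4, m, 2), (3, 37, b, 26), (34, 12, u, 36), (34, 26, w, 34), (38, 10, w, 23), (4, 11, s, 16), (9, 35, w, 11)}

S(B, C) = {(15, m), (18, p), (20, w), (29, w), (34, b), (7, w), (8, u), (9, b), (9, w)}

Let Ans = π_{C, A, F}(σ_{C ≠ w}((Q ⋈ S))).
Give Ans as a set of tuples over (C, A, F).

{(b, 37, 26), (m, 34, 24), (m, 4, 2), (u, 12, 36), (u, 23, 19)}

Natural join on C: {(1, 23, u, 19, 8), (10, 2, w, 20, 20), (10, 2, w, 20, 29), (10, 2, w, 20, 7), (10, 2, w, 20, 9), (15, 34, m, 24, 15), (26, 4, m, 2, 15), (3, 37, b, 26, 34), (3, 37, b, 26, 9), (34, 12, u, 36, 8), (34, 26, w, 34, 20), (34, 26, w, 34, 29), (34, 26, w, 34, 7), (34, 26, w, 34, 9), (38, 10, w, 23, 20), (38, 10, w, 23, 29), (38, 10, w, 23, 7), (38, 10, w, 23, 9), (9, 35, w, 11, 20), (9, 35, w, 11, 29), (9, 35, w, 11, 7), (9, 35, w, 11, 9)}
Filtering on C ≠ w leaves {(1, 23, u, 19, 8), (15, 34, m, 24, 15), (26, 4, m, 2, 15), (3, 37, b, 26, 34), (3, 37, b, 26, 9), (34, 12, u, 36, 8)}.
Projecting to C, A, F (1 duplicate(s) eliminated): {(b, 37, 26), (m, 34, 24), (m, 4, 2), (u, 12, 36), (u, 23, 19)}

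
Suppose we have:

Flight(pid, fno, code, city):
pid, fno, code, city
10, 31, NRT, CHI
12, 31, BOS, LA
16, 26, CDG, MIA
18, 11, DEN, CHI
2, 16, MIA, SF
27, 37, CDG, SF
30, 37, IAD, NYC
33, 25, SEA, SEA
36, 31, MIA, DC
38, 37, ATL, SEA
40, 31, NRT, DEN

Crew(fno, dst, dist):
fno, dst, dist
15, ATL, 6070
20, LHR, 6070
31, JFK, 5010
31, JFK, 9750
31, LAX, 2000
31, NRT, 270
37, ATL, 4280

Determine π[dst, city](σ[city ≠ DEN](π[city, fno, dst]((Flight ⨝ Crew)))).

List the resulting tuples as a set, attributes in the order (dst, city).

Flight ⋈ Crew (natural join on fno): {(10, 31, NRT, CHI, JFK, 5010), (10, 31, NRT, CHI, JFK, 9750), (10, 31, NRT, CHI, LAX, 2000), (10, 31, NRT, CHI, NRT, 270), (12, 31, BOS, LA, JFK, 5010), (12, 31, BOS, LA, JFK, 9750), (12, 31, BOS, LA, LAX, 2000), (12, 31, BOS, LA, NRT, 270), (27, 37, CDG, SF, ATL, 4280), (30, 37, IAD, NYC, ATL, 4280), (36, 31, MIA, DC, JFK, 5010), (36, 31, MIA, DC, JFK, 9750), (36, 31, MIA, DC, LAX, 2000), (36, 31, MIA, DC, NRT, 270), (38, 37, ATL, SEA, ATL, 4280), (40, 31, NRT, DEN, JFK, 5010), (40, 31, NRT, DEN, JFK, 9750), (40, 31, NRT, DEN, LAX, 2000), (40, 31, NRT, DEN, NRT, 270)}
π[city, fno, dst]: project onto (city, fno, dst) (4 duplicate(s) eliminated) → {(CHI, 31, JFK), (CHI, 31, LAX), (CHI, 31, NRT), (DC, 31, JFK), (DC, 31, LAX), (DC, 31, NRT), (DEN, 31, JFK), (DEN, 31, LAX), (DEN, 31, NRT), (LA, 31, JFK), (LA, 31, LAX), (LA, 31, NRT), (NYC, 37, ATL), (SEA, 37, ATL), (SF, 37, ATL)}
Selection city ≠ DEN: {(CHI, 31, JFK), (CHI, 31, LAX), (CHI, 31, NRT), (DC, 31, JFK), (DC, 31, LAX), (DC, 31, NRT), (LA, 31, JFK), (LA, 31, LAX), (LA, 31, NRT), (NYC, 37, ATL), (SEA, 37, ATL), (SF, 37, ATL)}
π[dst, city]: project onto (dst, city) → {(ATL, NYC), (ATL, SEA), (ATL, SF), (JFK, CHI), (JFK, DC), (JFK, LA), (LAX, CHI), (LAX, DC), (LAX, LA), (NRT, CHI), (NRT, DC), (NRT, LA)}

{(ATL, NYC), (ATL, SEA), (ATL, SF), (JFK, CHI), (JFK, DC), (JFK, LA), (LAX, CHI), (LAX, DC), (LAX, LA), (NRT, CHI), (NRT, DC), (NRT, LA)}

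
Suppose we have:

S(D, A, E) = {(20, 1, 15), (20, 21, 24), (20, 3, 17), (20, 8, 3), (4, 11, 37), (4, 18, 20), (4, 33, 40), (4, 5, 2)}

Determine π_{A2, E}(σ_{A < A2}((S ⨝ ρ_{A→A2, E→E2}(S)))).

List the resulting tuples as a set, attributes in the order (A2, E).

ρ[A→A2, E→E2]: schema becomes (D, A2, E2); tuples unchanged.
S ⋈ ρ_{A→A2, E→E2}(S) (natural join on D): {(20, 1, 15, 1, 15), (20, 1, 15, 21, 24), (20, 1, 15, 3, 17), (20, 1, 15, 8, 3), (20, 21, 24, 1, 15), (20, 21, 24, 21, 24), (20, 21, 24, 3, 17), (20, 21, 24, 8, 3), (20, 3, 17, 1, 15), (20, 3, 17, 21, 24), (20, 3, 17, 3, 17), (20, 3, 17, 8, 3), (20, 8, 3, 1, 15), (20, 8, 3, 21, 24), (20, 8, 3, 3, 17), (20, 8, 3, 8, 3), (4, 11, 37, 11, 37), (4, 11, 37, 18, 20), (4, 11, 37, 33, 40), (4, 11, 37, 5, 2), (4, 18, 20, 11, 37), (4, 18, 20, 18, 20), (4, 18, 20, 33, 40), (4, 18, 20, 5, 2), (4, 33, 40, 11, 37), (4, 33, 40, 18, 20), (4, 33, 40, 33, 40), (4, 33, 40, 5, 2), (4, 5, 2, 11, 37), (4, 5, 2, 18, 20), (4, 5, 2, 33, 40), (4, 5, 2, 5, 2)}
σ[A < A2]: keep tuples satisfying A < A2 → {(20, 1, 15, 21, 24), (20, 1, 15, 3, 17), (20, 1, 15, 8, 3), (20, 3, 17, 21, 24), (20, 3, 17, 8, 3), (20, 8, 3, 21, 24), (4, 11, 37, 18, 20), (4, 11, 37, 33, 40), (4, 18, 20, 33, 40), (4, 5, 2, 11, 37), (4, 5, 2, 18, 20), (4, 5, 2, 33, 40)}
π_{A2, E} gives {(11, 2), (18, 2), (18, 37), (21, 15), (21, 17), (21, 3), (3, 15), (33, 2), (33, 20), (33, 37), (8, 15), (8, 17)}.

{(11, 2), (18, 2), (18, 37), (21, 15), (21, 17), (21, 3), (3, 15), (33, 2), (33, 20), (33, 37), (8, 15), (8, 17)}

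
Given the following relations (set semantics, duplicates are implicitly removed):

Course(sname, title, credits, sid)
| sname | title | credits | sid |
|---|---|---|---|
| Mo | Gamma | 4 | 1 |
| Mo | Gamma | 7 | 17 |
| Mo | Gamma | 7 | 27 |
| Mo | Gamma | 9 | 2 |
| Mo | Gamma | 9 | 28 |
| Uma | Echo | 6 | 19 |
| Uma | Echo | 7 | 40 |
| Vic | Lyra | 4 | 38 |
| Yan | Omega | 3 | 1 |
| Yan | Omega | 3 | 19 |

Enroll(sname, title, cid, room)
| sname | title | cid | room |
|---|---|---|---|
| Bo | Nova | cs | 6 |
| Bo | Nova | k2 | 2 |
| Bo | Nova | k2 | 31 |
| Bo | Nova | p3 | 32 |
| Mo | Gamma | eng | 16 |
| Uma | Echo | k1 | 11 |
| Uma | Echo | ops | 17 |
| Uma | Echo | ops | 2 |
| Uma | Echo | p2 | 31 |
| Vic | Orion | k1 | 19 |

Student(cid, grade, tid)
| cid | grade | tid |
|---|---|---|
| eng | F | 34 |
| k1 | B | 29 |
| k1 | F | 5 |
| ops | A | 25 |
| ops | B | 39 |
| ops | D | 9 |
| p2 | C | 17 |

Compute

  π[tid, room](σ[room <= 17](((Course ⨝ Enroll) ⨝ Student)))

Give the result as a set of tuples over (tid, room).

{(25, 17), (25, 2), (29, 11), (34, 16), (39, 17), (39, 2), (5, 11), (9, 17), (9, 2)}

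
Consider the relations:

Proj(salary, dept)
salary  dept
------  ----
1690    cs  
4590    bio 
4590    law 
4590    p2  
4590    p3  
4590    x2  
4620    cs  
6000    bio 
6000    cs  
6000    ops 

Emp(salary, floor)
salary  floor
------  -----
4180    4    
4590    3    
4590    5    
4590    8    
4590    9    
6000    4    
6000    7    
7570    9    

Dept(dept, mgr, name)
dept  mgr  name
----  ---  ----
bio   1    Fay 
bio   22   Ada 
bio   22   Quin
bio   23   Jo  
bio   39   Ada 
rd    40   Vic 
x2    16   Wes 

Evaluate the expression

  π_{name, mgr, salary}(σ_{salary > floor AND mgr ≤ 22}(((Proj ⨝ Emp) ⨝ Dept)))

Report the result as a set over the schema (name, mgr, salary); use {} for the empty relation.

Natural join on salary: {(4590, bio, 3), (4590, bio, 5), (4590, bio, 8), (4590, bio, 9), (4590, law, 3), (4590, law, 5), (4590, law, 8), (4590, law, 9), (4590, p2, 3), (4590, p2, 5), (4590, p2, 8), (4590, p2, 9), (4590, p3, 3), (4590, p3, 5), (4590, p3, 8), (4590, p3, 9), (4590, x2, 3), (4590, x2, 5), (4590, x2, 8), (4590, x2, 9), (6000, bio, 4), (6000, bio, 7), (6000, cs, 4), (6000, cs, 7), (6000, ops, 4), (6000, ops, 7)}
Natural join on dept: {(4590, bio, 3, 1, Fay), (4590, bio, 3, 22, Ada), (4590, bio, 3, 22, Quin), (4590, bio, 3, 23, Jo), (4590, bio, 3, 39, Ada), (4590, bio, 5, 1, Fay), (4590, bio, 5, 22, Ada), (4590, bio, 5, 22, Quin), (4590, bio, 5, 23, Jo), (4590, bio, 5, 39, Ada), (4590, bio, 8, 1, Fay), (4590, bio, 8, 22, Ada), (4590, bio, 8, 22, Quin), (4590, bio, 8, 23, Jo), (4590, bio, 8, 39, Ada), (4590, bio, 9, 1, Fay), (4590, bio, 9, 22, Ada), (4590, bio, 9, 22, Quin), (4590, bio, 9, 23, Jo), (4590, bio, 9, 39, Ada), (4590, x2, 3, 16, Wes), (4590, x2, 5, 16, Wes), (4590, x2, 8, 16, Wes), (4590, x2, 9, 16, Wes), (6000, bio, 4, 1, Fay), (6000, bio, 4, 22, Ada), (6000, bio, 4, 22, Quin), (6000, bio, 4, 23, Jo), (6000, bio, 4, 39, Ada), (6000, bio, 7, 1, Fay), (6000, bio, 7, 22, Ada), (6000, bio, 7, 22, Quin), (6000, bio, 7, 23, Jo), (6000, bio, 7, 39, Ada)}
σ[salary > floor AND mgr ≤ 22]: keep tuples satisfying salary > floor AND mgr ≤ 22 → {(4590, bio, 3, 1, Fay), (4590, bio, 3, 22, Ada), (4590, bio, 3, 22, Quin), (4590, bio, 5, 1, Fay), (4590, bio, 5, 22, Ada), (4590, bio, 5, 22, Quin), (4590, bio, 8, 1, Fay), (4590, bio, 8, 22, Ada), (4590, bio, 8, 22, Quin), (4590, bio, 9, 1, Fay), (4590, bio, 9, 22, Ada), (4590, bio, 9, 22, Quin), (4590, x2, 3, 16, Wes), (4590, x2, 5, 16, Wes), (4590, x2, 8, 16, Wes), (4590, x2, 9, 16, Wes), (6000, bio, 4, 1, Fay), (6000, bio, 4, 22, Ada), (6000, bio, 4, 22, Quin), (6000, bio, 7, 1, Fay), (6000, bio, 7, 22, Ada), (6000, bio, 7, 22, Quin)}
π_{name, mgr, salary} gives {(Ada, 22, 4590), (Ada, 22, 6000), (Fay, 1, 4590), (Fay, 1, 6000), (Quin, 22, 4590), (Quin, 22, 6000), (Wes, 16, 4590)} (15 duplicate(s) eliminated).

{(Ada, 22, 4590), (Ada, 22, 6000), (Fay, 1, 4590), (Fay, 1, 6000), (Quin, 22, 4590), (Quin, 22, 6000), (Wes, 16, 4590)}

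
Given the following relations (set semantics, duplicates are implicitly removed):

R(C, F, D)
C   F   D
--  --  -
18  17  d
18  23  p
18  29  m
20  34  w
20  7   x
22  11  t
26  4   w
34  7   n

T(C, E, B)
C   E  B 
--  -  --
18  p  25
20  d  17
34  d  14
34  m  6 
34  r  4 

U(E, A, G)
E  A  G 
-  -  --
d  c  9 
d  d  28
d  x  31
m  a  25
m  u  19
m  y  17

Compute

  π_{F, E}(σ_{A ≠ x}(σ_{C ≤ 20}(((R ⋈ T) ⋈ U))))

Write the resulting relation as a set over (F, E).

Joining R and T on C yields {(18, 17, d, p, 25), (18, 23, p, p, 25), (18, 29, m, p, 25), (20, 34, w, d, 17), (20, 7, x, d, 17), (34, 7, n, d, 14), (34, 7, n, m, 6), (34, 7, n, r, 4)}.
Joining (R ⋈ T) and U on E yields {(20, 34, w, d, 17, c, 9), (20, 34, w, d, 17, d, 28), (20, 34, w, d, 17, x, 31), (20, 7, x, d, 17, c, 9), (20, 7, x, d, 17, d, 28), (20, 7, x, d, 17, x, 31), (34, 7, n, d, 14, c, 9), (34, 7, n, d, 14, d, 28), (34, 7, n, d, 14, x, 31), (34, 7, n, m, 6, a, 25), (34, 7, n, m, 6, u, 19), (34, 7, n, m, 6, y, 17)}.
Filtering on C ≤ 20 leaves {(20, 34, w, d, 17, c, 9), (20, 34, w, d, 17, d, 28), (20, 34, w, d, 17, x, 31), (20, 7, x, d, 17, c, 9), (20, 7, x, d, 17, d, 28), (20, 7, x, d, 17, x, 31)}.
Filtering on A ≠ x leaves {(20, 34, w, d, 17, c, 9), (20, 34, w, d, 17, d, 28), (20, 7, x, d, 17, c, 9), (20, 7, x, d, 17, d, 28)}.
Projecting to F, E (2 duplicate(s) eliminated): {(34, d), (7, d)}

{(34, d), (7, d)}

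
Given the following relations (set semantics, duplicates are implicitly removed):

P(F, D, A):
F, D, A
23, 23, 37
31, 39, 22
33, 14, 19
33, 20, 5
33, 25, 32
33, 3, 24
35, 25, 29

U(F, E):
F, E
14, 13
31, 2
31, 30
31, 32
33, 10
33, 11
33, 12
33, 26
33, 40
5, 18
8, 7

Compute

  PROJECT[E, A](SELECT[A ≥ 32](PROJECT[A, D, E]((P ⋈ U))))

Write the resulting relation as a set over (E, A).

{(10, 32), (11, 32), (12, 32), (26, 32), (40, 32)}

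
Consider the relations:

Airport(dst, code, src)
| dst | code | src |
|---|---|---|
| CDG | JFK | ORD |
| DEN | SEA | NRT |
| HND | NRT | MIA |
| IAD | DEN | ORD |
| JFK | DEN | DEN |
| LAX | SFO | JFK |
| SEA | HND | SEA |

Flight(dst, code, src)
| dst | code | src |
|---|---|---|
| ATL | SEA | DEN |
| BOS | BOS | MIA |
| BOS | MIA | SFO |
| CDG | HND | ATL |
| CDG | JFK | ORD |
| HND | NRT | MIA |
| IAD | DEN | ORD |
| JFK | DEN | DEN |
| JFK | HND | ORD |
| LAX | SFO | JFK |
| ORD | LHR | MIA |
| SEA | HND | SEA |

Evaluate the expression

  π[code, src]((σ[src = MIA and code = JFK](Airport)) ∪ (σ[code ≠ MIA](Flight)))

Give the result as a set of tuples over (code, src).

{(BOS, MIA), (DEN, DEN), (DEN, ORD), (HND, ATL), (HND, ORD), (HND, SEA), (JFK, ORD), (LHR, MIA), (NRT, MIA), (SEA, DEN), (SFO, JFK)}

Filtering on src = MIA and code = JFK leaves {}.
Filtering on code ≠ MIA leaves {(ATL, SEA, DEN), (BOS, BOS, MIA), (CDG, HND, ATL), (CDG, JFK, ORD), (HND, NRT, MIA), (IAD, DEN, ORD), (JFK, DEN, DEN), (JFK, HND, ORD), (LAX, SFO, JFK), (ORD, LHR, MIA), (SEA, HND, SEA)}.
Set union of the two operands is {(ATL, SEA, DEN), (BOS, BOS, MIA), (CDG, HND, ATL), (CDG, JFK, ORD), (HND, NRT, MIA), (IAD, DEN, ORD), (JFK, DEN, DEN), (JFK, HND, ORD), (LAX, SFO, JFK), (ORD, LHR, MIA), (SEA, HND, SEA)}.
Keep only column(s) code, src: {(BOS, MIA), (DEN, DEN), (DEN, ORD), (HND, ATL), (HND, ORD), (HND, SEA), (JFK, ORD), (LHR, MIA), (NRT, MIA), (SEA, DEN), (SFO, JFK)}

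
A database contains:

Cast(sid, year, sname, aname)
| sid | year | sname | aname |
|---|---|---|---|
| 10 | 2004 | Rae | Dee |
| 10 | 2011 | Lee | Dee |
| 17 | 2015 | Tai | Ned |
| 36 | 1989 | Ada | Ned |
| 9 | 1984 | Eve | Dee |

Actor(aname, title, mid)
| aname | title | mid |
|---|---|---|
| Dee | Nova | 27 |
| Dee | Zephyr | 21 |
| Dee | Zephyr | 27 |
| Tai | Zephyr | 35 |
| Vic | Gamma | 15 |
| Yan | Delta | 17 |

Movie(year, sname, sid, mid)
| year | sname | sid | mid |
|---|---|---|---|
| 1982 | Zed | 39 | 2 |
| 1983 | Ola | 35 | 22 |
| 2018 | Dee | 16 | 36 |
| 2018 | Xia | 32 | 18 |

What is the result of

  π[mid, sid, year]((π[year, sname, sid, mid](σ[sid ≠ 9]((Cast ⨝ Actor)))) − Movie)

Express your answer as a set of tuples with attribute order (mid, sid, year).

Natural join on aname: {(10, 2004, Rae, Dee, Nova, 27), (10, 2004, Rae, Dee, Zephyr, 21), (10, 2004, Rae, Dee, Zephyr, 27), (10, 2011, Lee, Dee, Nova, 27), (10, 2011, Lee, Dee, Zephyr, 21), (10, 2011, Lee, Dee, Zephyr, 27), (9, 1984, Eve, Dee, Nova, 27), (9, 1984, Eve, Dee, Zephyr, 21), (9, 1984, Eve, Dee, Zephyr, 27)}
Filtering on sid ≠ 9 leaves {(10, 2004, Rae, Dee, Nova, 27), (10, 2004, Rae, Dee, Zephyr, 21), (10, 2004, Rae, Dee, Zephyr, 27), (10, 2011, Lee, Dee, Nova, 27), (10, 2011, Lee, Dee, Zephyr, 21), (10, 2011, Lee, Dee, Zephyr, 27)}.
π[year, sname, sid, mid]: project onto (year, sname, sid, mid) (2 duplicate(s) eliminated) → {(2004, Rae, 10, 21), (2004, Rae, 10, 27), (2011, Lee, 10, 21), (2011, Lee, 10, 27)}
Set difference of the two operands is {(2004, Rae, 10, 21), (2004, Rae, 10, 27), (2011, Lee, 10, 21), (2011, Lee, 10, 27)}.
π[mid, sid, year]: project onto (mid, sid, year) → {(21, 10, 2004), (21, 10, 2011), (27, 10, 2004), (27, 10, 2011)}

{(21, 10, 2004), (21, 10, 2011), (27, 10, 2004), (27, 10, 2011)}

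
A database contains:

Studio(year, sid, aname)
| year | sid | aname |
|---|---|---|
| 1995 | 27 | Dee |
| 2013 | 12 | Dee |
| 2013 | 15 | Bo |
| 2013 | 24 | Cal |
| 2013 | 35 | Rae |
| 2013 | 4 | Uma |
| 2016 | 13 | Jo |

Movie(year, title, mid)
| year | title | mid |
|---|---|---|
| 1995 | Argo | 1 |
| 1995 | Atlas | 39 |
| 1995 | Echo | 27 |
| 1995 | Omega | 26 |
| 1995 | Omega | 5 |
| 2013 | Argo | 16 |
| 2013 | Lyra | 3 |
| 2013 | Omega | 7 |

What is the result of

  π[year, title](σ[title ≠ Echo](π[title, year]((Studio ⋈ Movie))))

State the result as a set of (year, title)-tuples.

Studio ⋈ Movie (natural join on year): {(1995, 27, Dee, Argo, 1), (1995, 27, Dee, Atlas, 39), (1995, 27, Dee, Echo, 27), (1995, 27, Dee, Omega, 26), (1995, 27, Dee, Omega, 5), (2013, 12, Dee, Argo, 16), (2013, 12, Dee, Lyra, 3), (2013, 12, Dee, Omega, 7), (2013, 15, Bo, Argo, 16), (2013, 15, Bo, Lyra, 3), (2013, 15, Bo, Omega, 7), (2013, 24, Cal, Argo, 16), (2013, 24, Cal, Lyra, 3), (2013, 24, Cal, Omega, 7), (2013, 35, Rae, Argo, 16), (2013, 35, Rae, Lyra, 3), (2013, 35, Rae, Omega, 7), (2013, 4, Uma, Argo, 16), (2013, 4, Uma, Lyra, 3), (2013, 4, Uma, Omega, 7)}
π[title, year]: project onto (title, year) (13 duplicate(s) eliminated) → {(Argo, 1995), (Argo, 2013), (Atlas, 1995), (Echo, 1995), (Lyra, 2013), (Omega, 1995), (Omega, 2013)}
Filtering on title ≠ Echo leaves {(Argo, 1995), (Argo, 2013), (Atlas, 1995), (Lyra, 2013), (Omega, 1995), (Omega, 2013)}.
π[year, title]: project onto (year, title) → {(1995, Argo), (1995, Atlas), (1995, Omega), (2013, Argo), (2013, Lyra), (2013, Omega)}

{(1995, Argo), (1995, Atlas), (1995, Omega), (2013, Argo), (2013, Lyra), (2013, Omega)}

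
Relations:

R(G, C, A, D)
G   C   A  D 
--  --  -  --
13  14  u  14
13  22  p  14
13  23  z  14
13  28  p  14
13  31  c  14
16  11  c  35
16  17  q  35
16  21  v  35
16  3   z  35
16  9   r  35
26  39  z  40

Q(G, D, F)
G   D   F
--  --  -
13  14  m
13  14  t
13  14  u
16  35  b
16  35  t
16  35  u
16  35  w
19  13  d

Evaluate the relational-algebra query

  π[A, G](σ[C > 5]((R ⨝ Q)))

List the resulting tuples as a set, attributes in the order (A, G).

{(c, 13), (c, 16), (p, 13), (q, 16), (r, 16), (u, 13), (v, 16), (z, 13)}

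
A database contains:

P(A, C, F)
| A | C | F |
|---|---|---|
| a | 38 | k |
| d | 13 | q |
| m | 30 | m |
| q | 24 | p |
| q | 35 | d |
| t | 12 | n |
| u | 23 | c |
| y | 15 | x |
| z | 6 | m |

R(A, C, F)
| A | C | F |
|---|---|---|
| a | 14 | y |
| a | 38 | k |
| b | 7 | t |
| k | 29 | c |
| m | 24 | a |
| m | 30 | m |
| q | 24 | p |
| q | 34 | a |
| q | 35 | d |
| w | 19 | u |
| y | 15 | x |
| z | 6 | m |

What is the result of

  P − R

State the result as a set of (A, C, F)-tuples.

{(d, 13, q), (t, 12, n), (u, 23, c)}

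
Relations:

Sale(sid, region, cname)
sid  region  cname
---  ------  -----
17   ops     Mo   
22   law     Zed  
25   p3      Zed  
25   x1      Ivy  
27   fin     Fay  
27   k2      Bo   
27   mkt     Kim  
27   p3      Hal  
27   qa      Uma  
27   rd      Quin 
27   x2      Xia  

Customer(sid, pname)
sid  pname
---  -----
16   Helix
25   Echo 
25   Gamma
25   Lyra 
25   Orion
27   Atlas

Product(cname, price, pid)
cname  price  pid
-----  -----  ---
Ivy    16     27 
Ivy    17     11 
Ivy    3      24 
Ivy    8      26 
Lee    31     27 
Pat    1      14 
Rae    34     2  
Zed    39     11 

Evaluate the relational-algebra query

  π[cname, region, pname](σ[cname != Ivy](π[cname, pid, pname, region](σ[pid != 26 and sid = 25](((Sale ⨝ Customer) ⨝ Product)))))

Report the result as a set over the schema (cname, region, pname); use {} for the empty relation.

Joining Sale and Customer on sid yields {(25, p3, Zed, Echo), (25, p3, Zed, Gamma), (25, p3, Zed, Lyra), (25, p3, Zed, Orion), (25, x1, Ivy, Echo), (25, x1, Ivy, Gamma), (25, x1, Ivy, Lyra), (25, x1, Ivy, Orion), (27, fin, Fay, Atlas), (27, k2, Bo, Atlas), (27, mkt, Kim, Atlas), (27, p3, Hal, Atlas), (27, qa, Uma, Atlas), (27, rd, Quin, Atlas), (27, x2, Xia, Atlas)}.
Joining (Sale ⨝ Customer) and Product on cname yields {(25, p3, Zed, Echo, 39, 11), (25, p3, Zed, Gamma, 39, 11), (25, p3, Zed, Lyra, 39, 11), (25, p3, Zed, Orion, 39, 11), (25, x1, Ivy, Echo, 16, 27), (25, x1, Ivy, Echo, 17, 11), (25, x1, Ivy, Echo, 3, 24), (25, x1, Ivy, Echo, 8, 26), (25, x1, Ivy, Gamma, 16, 27), (25, x1, Ivy, Gamma, 17, 11), (25, x1, Ivy, Gamma, 3, 24), (25, x1, Ivy, Gamma, 8, 26), (25, x1, Ivy, Lyra, 16, 27), (25, x1, Ivy, Lyra, 17, 11), (25, x1, Ivy, Lyra, 3, 24), (25, x1, Ivy, Lyra, 8, 26), (25, x1, Ivy, Orion, 16, 27), (25, x1, Ivy, Orion, 17, 11), (25, x1, Ivy, Orion, 3, 24), (25, x1, Ivy, Orion, 8, 26)}.
Filtering on pid != 26 and sid = 25 leaves {(25, p3, Zed, Echo, 39, 11), (25, p3, Zed, Gamma, 39, 11), (25, p3, Zed, Lyra, 39, 11), (25, p3, Zed, Orion, 39, 11), (25, x1, Ivy, Echo, 16, 27), (25, x1, Ivy, Echo, 17, 11), (25, x1, Ivy, Echo, 3, 24), (25, x1, Ivy, Gamma, 16, 27), (25, x1, Ivy, Gamma, 17, 11), (25, x1, Ivy, Gamma, 3, 24), (25, x1, Ivy, Lyra, 16, 27), (25, x1, Ivy, Lyra, 17, 11), (25, x1, Ivy, Lyra, 3, 24), (25, x1, Ivy, Orion, 16, 27), (25, x1, Ivy, Orion, 17, 11), (25, x1, Ivy, Orion, 3, 24)}.
π_{cname, pid, pname, region} gives {(Ivy, 11, Echo, x1), (Ivy, 11, Gamma, x1), (Ivy, 11, Lyra, x1), (Ivy, 11, Orion, x1), (Ivy, 24, Echo, x1), (Ivy, 24, Gamma, x1), (Ivy, 24, Lyra, x1), (Ivy, 24, Orion, x1), (Ivy, 27, Echo, x1), (Ivy, 27, Gamma, x1), (Ivy, 27, Lyra, x1), (Ivy, 27, Orion, x1), (Zed, 11, Echo, p3), (Zed, 11, Gamma, p3), (Zed, 11, Lyra, p3), (Zed, 11, Orion, p3)}.
Filtering on cname != Ivy leaves {(Zed, 11, Echo, p3), (Zed, 11, Gamma, p3), (Zed, 11, Lyra, p3), (Zed, 11, Orion, p3)}.
π_{cname, region, pname} gives {(Zed, p3, Echo), (Zed, p3, Gamma), (Zed, p3, Lyra), (Zed, p3, Orion)}.

{(Zed, p3, Echo), (Zed, p3, Gamma), (Zed, p3, Lyra), (Zed, p3, Orion)}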